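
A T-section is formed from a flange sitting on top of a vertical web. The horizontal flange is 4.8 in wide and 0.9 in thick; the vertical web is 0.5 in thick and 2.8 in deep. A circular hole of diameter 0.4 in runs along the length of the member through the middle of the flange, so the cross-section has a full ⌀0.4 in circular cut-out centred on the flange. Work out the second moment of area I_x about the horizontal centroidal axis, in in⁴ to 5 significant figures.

Treat the section as a set of non-overlapping primitives; coordinates are from the bounding-box lower-left.
Flange: 4.8 × 0.9, A = 4.32 in², y = 3.25 in, Ī = 0.2916 in⁴.
Web: 0.5 × 2.8, A = 1.4 in², y = 1.4 in, Ī = 0.9146667 in⁴.
Hole (subtracted): ⌀0.4, A = 0.1256637 in², y = 3.25 in, Ī = 0.001256637 in⁴.
Centroid: ȳ = ΣA·y / ΣA = 2.787032 in.
Transfer each piece to the horizontal centroidal axis using Ī + A·d² with d = y − 2.787032:
  flange: d = 0.4629682 in → contributes +1.217547 in⁴
  web: d = -1.387032 in → contributes +3.608067 in⁴
  hole: d = 0.4629682 in → contributes −0.02819134 in⁴
Total I = 4.797422 in⁴.

I_x ≈ 4.7974 in⁴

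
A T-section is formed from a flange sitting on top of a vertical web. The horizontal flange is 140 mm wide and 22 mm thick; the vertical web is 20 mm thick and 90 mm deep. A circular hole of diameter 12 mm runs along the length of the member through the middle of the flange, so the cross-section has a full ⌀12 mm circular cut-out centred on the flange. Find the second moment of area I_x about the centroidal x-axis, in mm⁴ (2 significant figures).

I_x ≈ 4.9 × 10⁶ mm⁴

Split into non-overlapping primitives; take the origin at the lower-left of the bounding box.
Flange: 140 × 22, A = 3 080 mm², y = 101 mm, Ī = 124 227 mm⁴.
Web: 20 × 90, A = 1 800 mm², y = 45 mm, Ī = 1 215 000 mm⁴.
Hole (subtracted): ⌀12, A = 113.1 mm², y = 101 mm, Ī = 1 018 mm⁴.
Centroid: ȳ = ΣA·y / ΣA = 79.85 mm.
Transfer each piece to the centroidal x-axis using Ī + A·d² with d = y − 79.85:
  flange: d = 21.15 mm → contributes +1 501 434 mm⁴
  web: d = -34.85 mm → contributes +3 401 667 mm⁴
  hole: d = 21.15 mm → contributes −51 589 mm⁴
Total I = 4 851 512 mm⁴.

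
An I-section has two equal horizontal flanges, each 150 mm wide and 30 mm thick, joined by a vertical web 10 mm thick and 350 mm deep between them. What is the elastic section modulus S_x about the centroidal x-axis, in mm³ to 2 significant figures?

Split into non-overlapping primitives; take the origin at the lower-left of the bounding box.
Bottom flange: 150 × 30, A = 4 500 mm², y = 15 mm, Ī = 337 500 mm⁴.
Web: 10 × 350, A = 3 500 mm², y = 205 mm, Ī = 35 729 167 mm⁴.
Top flange: 150 × 30, A = 4 500 mm², y = 395 mm, Ī = 337 500 mm⁴.
By symmetry the centroid is at mid-height, ȳ = 205 mm.
Transfer each piece to the centroidal x-axis using Ī + A·d² with d = y − 205:
  bottom flange: d = -190 mm → contributes +162 787 500 mm⁴
  web: d = 0 mm → contributes +35 729 167 mm⁴
  top flange: d = 190 mm → contributes +162 787 500 mm⁴
Total I = 361 304 167 mm⁴.
Extreme fibre distance c = 205 mm; S = I/c = 1 762 459 mm³.

S_x ≈ 1.8 × 10⁶ mm³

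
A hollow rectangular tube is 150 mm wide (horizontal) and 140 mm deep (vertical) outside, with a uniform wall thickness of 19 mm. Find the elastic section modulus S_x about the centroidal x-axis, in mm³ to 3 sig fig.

S_x ≈ 3.49 × 10⁵ mm³

Treat the section as a set of non-overlapping primitives; coordinates are from the bounding-box lower-left.
Outer rectangle: 150 × 140, A = 21 000 mm², y = 70 mm, Ī = 34 300 000 mm⁴.
Inner void (subtracted): 112 × 102, A = 11 424 mm², y = 70 mm, Ī = 9 904 608 mm⁴.
By symmetry the centroid is at mid-height, ȳ = 70 mm.
All pieces are centred on the centroidal x-axis, so I = ΣĪ (holes subtracted) = 24 395 392 mm⁴.
Extreme fibre distance c = 70 mm; S = I/c = 348 506 mm³.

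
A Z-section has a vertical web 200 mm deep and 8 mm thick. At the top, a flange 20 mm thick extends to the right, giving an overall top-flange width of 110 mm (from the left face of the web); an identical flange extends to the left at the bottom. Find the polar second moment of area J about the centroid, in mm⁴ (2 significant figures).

Treat the section as a set of non-overlapping primitives; coordinates are from the bounding-box lower-left.
Web: 8 × 200, A = 1 600 mm², y = 100 mm, Ī = 5 333 333 mm⁴.
Top flange (beyond web): 102 × 20, A = 2 040 mm², y = 190 mm, Ī = 68 000 mm⁴.
Bottom flange (beyond web): 102 × 20, A = 2 040 mm², y = 10 mm, Ī = 68 000 mm⁴.
Centroid: ȳ = ΣA·y / ΣA = 100 mm.
Transfer each piece to the centroidal x-axis using Ī + A·d² with d = y − 100:
  web: d = 0 mm → contributes +5 333 333 mm⁴
  top flange (beyond web): d = 90 mm → contributes +16 592 000 mm⁴
  bottom flange (beyond web): d = -90 mm → contributes +16 592 000 mm⁴
Total I = 38 517 333 mm⁴.
For the y-axis: x̄ = 106 mm.
Repeating about the centroidal y-axis gives I_y = 15 887 893 mm⁴.
Polar second moment: J = I_x + I_y = 54 405 227 mm⁴.

J ≈ 5.4 × 10⁷ mm⁴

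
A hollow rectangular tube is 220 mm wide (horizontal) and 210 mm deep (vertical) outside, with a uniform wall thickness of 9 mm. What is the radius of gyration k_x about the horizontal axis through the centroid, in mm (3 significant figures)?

k_x ≈ 82.6 mm

Decompose the section into non-overlapping parts with the origin at the bottom-left of its bounding rectangle.
Outer rectangle: 220 × 210, A = 46 200 mm², y = 105 mm, Ī = 169 785 000 mm⁴.
Inner void (subtracted): 202 × 192, A = 38 784 mm², y = 105 mm, Ī = 119 144 448 mm⁴.
By symmetry the centroid is at mid-height, ȳ = 105 mm.
All pieces are centred on the horizontal axis through the centroid, so I = ΣĪ (holes subtracted) = 50 640 552 mm⁴.
Radius of gyration: k = √(I/A) = √(50 640 552 / 7 416) = 82.635 mm.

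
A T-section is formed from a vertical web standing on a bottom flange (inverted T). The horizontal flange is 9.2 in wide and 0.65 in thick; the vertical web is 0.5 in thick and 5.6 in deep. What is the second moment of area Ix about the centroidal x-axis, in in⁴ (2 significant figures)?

Ix ≈ 26 in⁴

Treat the section as a set of non-overlapping primitives; coordinates are from the bounding-box lower-left.
Flange: 9.2 × 0.65, A = 5.98 in², y = 0.325 in, Ī = 0.2105 in⁴.
Web: 0.5 × 5.6, A = 2.8 in², y = 3.45 in, Ī = 7.317 in⁴.
Centroid: ȳ = ΣA·y / ΣA = 1.322 in.
Transfer each piece to the centroidal x-axis using Ī + A·d² with d = y − 1.322:
  flange: d = -0.9966 in → contributes +6.15 in⁴
  web: d = 2.128 in → contributes +20 in⁴
Total I = 26.15 in⁴.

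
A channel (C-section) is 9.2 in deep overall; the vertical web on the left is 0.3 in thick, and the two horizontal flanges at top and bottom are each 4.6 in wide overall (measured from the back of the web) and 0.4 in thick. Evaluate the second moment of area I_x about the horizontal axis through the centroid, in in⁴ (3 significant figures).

I_x ≈ 86.1 in⁴

Break the section into simple shapes (no overlaps), measuring from the bottom-left corner of the bounding box.
Web: 0.3 × 9.2, A = 2.76 in², y = 4.6 in, Ī = 19.467 in⁴.
Top flange (beyond web): 4.3 × 0.4, A = 1.72 in², y = 9 in, Ī = 0.022933 in⁴.
Bottom flange (beyond web): 4.3 × 0.4, A = 1.72 in², y = 0.2 in, Ī = 0.022933 in⁴.
By symmetry the centroid is at mid-height, ȳ = 4.6 in.
Transfer each piece to the horizontal axis through the centroid using Ī + A·d² with d = y − 4.6:
  web: d = 0 in → contributes +19.467 in⁴
  top flange (beyond web): d = 4.4 in → contributes +33.322 in⁴
  bottom flange (beyond web): d = -4.4 in → contributes +33.322 in⁴
Total I = 86.111 in⁴.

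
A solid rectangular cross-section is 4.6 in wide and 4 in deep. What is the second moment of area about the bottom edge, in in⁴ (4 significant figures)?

I_base ≈ 98.13 in⁴

The section: 4.6 × 4, A = 18.4 in², y = 2 in, Ī = 24.5333 in⁴.
Transfer it to the base of the section using Ī + A·d² with d = y − 0:
  the section: d = 2 in → contributes +98.1333 in⁴
Total I = 98.1333 in⁴.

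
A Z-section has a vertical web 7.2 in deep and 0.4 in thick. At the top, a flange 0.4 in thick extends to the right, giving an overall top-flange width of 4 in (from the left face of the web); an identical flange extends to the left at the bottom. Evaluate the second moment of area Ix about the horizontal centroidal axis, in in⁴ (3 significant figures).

Split into non-overlapping primitives; take the origin at the lower-left of the bounding box.
Web: 0.4 × 7.2, A = 2.88 in², y = 3.6 in, Ī = 12.442 in⁴.
Top flange (beyond web): 3.6 × 0.4, A = 1.44 in², y = 7 in, Ī = 0.0192 in⁴.
Bottom flange (beyond web): 3.6 × 0.4, A = 1.44 in², y = 0.2 in, Ī = 0.0192 in⁴.
Centroid: ȳ = ΣA·y / ΣA = 3.6 in.
Transfer each piece to the horizontal centroidal axis using Ī + A·d² with d = y − 3.6:
  web: d = 0 in → contributes +12.442 in⁴
  top flange (beyond web): d = 3.4 in → contributes +16.666 in⁴
  bottom flange (beyond web): d = -3.4 in → contributes +16.666 in⁴
Total I = 45.773 in⁴.

Ix ≈ 45.8 in⁴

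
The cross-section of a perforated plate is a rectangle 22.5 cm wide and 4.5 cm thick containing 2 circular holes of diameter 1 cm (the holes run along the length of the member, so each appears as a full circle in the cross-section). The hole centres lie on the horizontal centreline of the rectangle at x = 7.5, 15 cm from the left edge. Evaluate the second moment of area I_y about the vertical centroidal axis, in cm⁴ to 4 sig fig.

Treat the section as a set of non-overlapping primitives; coordinates are from the bounding-box lower-left.
Plate: 22.5 × 4.5, A = 101.25 cm², x = 11.25 cm, Ī = 4271.48 cm⁴.
Hole 1 (subtracted): ⌀1, A = 0.785398 cm², x = 7.5 cm, Ī = 0.0490874 cm⁴.
Hole 2 (subtracted): ⌀1, A = 0.785398 cm², x = 15 cm, Ī = 0.0490874 cm⁴.
By symmetry the centroid is at mid-width, x̄ = 11.25 cm.
Transfer each piece to the vertical centroidal axis using Ī + A·d² with d = x − 11.25:
  plate: d = 0 cm → contributes +4271.48 cm⁴
  hole 1: d = -3.75 cm → contributes −11.0937 cm⁴
  hole 2: d = 3.75 cm → contributes −11.0937 cm⁴
Total I = 4249.3 cm⁴.

I_y ≈ 4249 cm⁴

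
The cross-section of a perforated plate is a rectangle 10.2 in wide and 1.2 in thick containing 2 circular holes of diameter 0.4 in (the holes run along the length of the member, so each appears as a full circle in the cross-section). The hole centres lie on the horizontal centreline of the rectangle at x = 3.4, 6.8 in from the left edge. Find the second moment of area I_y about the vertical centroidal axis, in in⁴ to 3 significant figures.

Treat the section as a set of non-overlapping primitives; coordinates are from the bounding-box lower-left.
Plate: 10.2 × 1.2, A = 12.24 in², x = 5.1 in, Ī = 106.12 in⁴.
Hole 1 (subtracted): ⌀0.4, A = 0.12566 in², x = 3.4 in, Ī = 0.0012566 in⁴.
Hole 2 (subtracted): ⌀0.4, A = 0.12566 in², x = 6.8 in, Ī = 0.0012566 in⁴.
By symmetry the centroid is at mid-width, x̄ = 5.1 in.
Transfer each piece to the vertical centroidal axis using Ī + A·d² with d = x − 5.1:
  plate: d = 0 in → contributes +106.12 in⁴
  hole 1: d = -1.7 in → contributes −0.36442 in⁴
  hole 2: d = 1.7 in → contributes −0.36442 in⁴
Total I = 105.39 in⁴.

I_y ≈ 105 in⁴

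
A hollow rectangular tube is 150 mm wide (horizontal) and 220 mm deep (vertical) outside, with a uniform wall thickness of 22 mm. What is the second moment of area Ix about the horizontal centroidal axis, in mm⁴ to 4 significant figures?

Ix ≈ 8.494 × 10⁷ mm⁴

Split into non-overlapping primitives; take the origin at the lower-left of the bounding box.
Outer rectangle: 150 × 220, A = 33 000 mm², y = 110 mm, Ī = 133 100 000 mm⁴.
Inner void (subtracted): 106 × 176, A = 18 656 mm², y = 110 mm, Ī = 48 157 355 mm⁴.
By symmetry the centroid is at mid-height, ȳ = 110 mm.
All pieces are centred on the horizontal centroidal axis, so I = ΣĪ (holes subtracted) = 84 942 645 mm⁴.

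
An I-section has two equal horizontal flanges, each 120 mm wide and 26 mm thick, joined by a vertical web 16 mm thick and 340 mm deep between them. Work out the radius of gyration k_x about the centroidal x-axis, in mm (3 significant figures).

Break the section into simple shapes (no overlaps), measuring from the bottom-left corner of the bounding box.
Bottom flange: 120 × 26, A = 3 120 mm², y = 13 mm, Ī = 175 760 mm⁴.
Web: 16 × 340, A = 5 440 mm², y = 196 mm, Ī = 52 405 333 mm⁴.
Top flange: 120 × 26, A = 3 120 mm², y = 379 mm, Ī = 175 760 mm⁴.
By symmetry the centroid is at mid-height, ȳ = 196 mm.
Transfer each piece to the centroidal x-axis using Ī + A·d² with d = y − 196:
  bottom flange: d = -183 mm → contributes +104 661 440 mm⁴
  web: d = 0 mm → contributes +52 405 333 mm⁴
  top flange: d = 183 mm → contributes +104 661 440 mm⁴
Total I = 261 728 213 mm⁴.
Radius of gyration: k = √(I/A) = √(261 728 213 / 11 680) = 149.69 mm.

k_x ≈ 150 mm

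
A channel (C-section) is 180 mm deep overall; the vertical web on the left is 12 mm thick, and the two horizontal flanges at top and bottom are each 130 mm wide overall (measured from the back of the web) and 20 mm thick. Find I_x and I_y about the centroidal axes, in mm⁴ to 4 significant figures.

Treat the section as a set of non-overlapping primitives; coordinates are from the bounding-box lower-left.
Web: 12 × 180, A = 2 160 mm², y = 90 mm, Ī = 5 832 000 mm⁴.
Top flange (beyond web): 118 × 20, A = 2 360 mm², y = 170 mm, Ī = 78666.7 mm⁴.
Bottom flange (beyond web): 118 × 20, A = 2 360 mm², y = 10 mm, Ī = 78666.7 mm⁴.
By symmetry the centroid is at mid-height, ȳ = 90 mm.
Transfer each piece to the centroidal x-axis using Ī + A·d² with d = y − 90:
  web: d = 0 mm → contributes +5 832 000 mm⁴
  top flange (beyond web): d = 80 mm → contributes +15 182 667 mm⁴
  bottom flange (beyond web): d = -80 mm → contributes +15 182 667 mm⁴
Total I = 36 197 333 mm⁴.
For the y-axis: x̄ = 50.593 mm.
Repeating about the centroidal y-axis gives I_y = 11 763 554 mm⁴.

I_x ≈ 3.620 × 10⁷ mm⁴, I_y ≈ 1.176 × 10⁷ mm⁴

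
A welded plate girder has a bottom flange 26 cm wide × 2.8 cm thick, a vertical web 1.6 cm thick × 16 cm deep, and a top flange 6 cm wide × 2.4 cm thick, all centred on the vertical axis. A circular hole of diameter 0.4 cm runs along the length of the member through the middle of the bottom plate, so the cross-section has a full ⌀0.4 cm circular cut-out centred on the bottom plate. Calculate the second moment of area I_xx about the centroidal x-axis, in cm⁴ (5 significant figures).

Decompose the section into non-overlapping parts with the origin at the bottom-left of its bounding rectangle.
Bottom plate: 26 × 2.8, A = 72.8 cm², y = 1.4 cm, Ī = 47.56267 cm⁴.
Web plate: 1.6 × 16, A = 25.6 cm², y = 10.8 cm, Ī = 546.1333 cm⁴.
Top plate: 6 × 2.4, A = 14.4 cm², y = 20 cm, Ī = 6.912 cm⁴.
Hole (subtracted): ⌀0.4, A = 0.1256637 cm², y = 1.4 cm, Ī = 0.001256637 cm⁴.
Centroid: ȳ = ΣA·y / ΣA = 5.912829 cm.
Transfer each piece to the centroidal x-axis using Ī + A·d² with d = y − 5.912829:
  bottom plate: d = -4.512829 cm → contributes +1530.18 cm⁴
  web plate: d = 4.887171 cm → contributes +1157.575 cm⁴
  top plate: d = 14.08717 cm → contributes +2864.569 cm⁴
  hole: d = -4.512829 cm → contributes −2.560477 cm⁴
Total I = 5549.764 cm⁴.

I_xx ≈ 5549.8 cm⁴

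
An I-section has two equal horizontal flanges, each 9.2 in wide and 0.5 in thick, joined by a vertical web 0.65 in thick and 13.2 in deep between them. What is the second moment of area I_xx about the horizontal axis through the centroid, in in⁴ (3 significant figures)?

Break the section into simple shapes (no overlaps), measuring from the bottom-left corner of the bounding box.
Bottom flange: 9.2 × 0.5, A = 4.6 in², y = 0.25 in, Ī = 0.095833 in⁴.
Web: 0.65 × 13.2, A = 8.58 in², y = 7.1 in, Ī = 124.58 in⁴.
Top flange: 9.2 × 0.5, A = 4.6 in², y = 13.95 in, Ī = 0.095833 in⁴.
By symmetry the centroid is at mid-height, ȳ = 7.1 in.
Transfer each piece to the horizontal axis through the centroid using Ī + A·d² with d = y − 7.1:
  bottom flange: d = -6.85 in → contributes +215.94 in⁴
  web: d = 0 in → contributes +124.58 in⁴
  top flange: d = 6.85 in → contributes +215.94 in⁴
Total I = 556.46 in⁴.

I_xx ≈ 556 in⁴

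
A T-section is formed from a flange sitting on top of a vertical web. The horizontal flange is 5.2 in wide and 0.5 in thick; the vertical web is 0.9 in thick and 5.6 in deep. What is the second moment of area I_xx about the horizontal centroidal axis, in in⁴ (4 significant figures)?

Split into non-overlapping primitives; take the origin at the lower-left of the bounding box.
Flange: 5.2 × 0.5, A = 2.6 in², y = 5.85 in, Ī = 0.0541667 in⁴.
Web: 0.9 × 5.6, A = 5.04 in², y = 2.8 in, Ī = 13.1712 in⁴.
Centroid: ȳ = ΣA·y / ΣA = 3.83796 in.
Transfer each piece to the horizontal centroidal axis using Ī + A·d² with d = y − 3.83796:
  flange: d = 2.01204 in → contributes +10.5798 in⁴
  web: d = -1.03796 in → contributes +18.6011 in⁴
Total I = 29.1809 in⁴.

I_xx ≈ 29.18 in⁴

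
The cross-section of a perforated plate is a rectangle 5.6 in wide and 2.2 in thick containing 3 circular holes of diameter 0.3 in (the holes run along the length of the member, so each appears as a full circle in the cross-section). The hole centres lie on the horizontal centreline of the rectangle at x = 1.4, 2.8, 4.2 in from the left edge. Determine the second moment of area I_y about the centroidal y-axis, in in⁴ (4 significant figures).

Split into non-overlapping primitives; take the origin at the lower-left of the bounding box.
Plate: 5.6 × 2.2, A = 12.32 in², x = 2.8 in, Ī = 32.1963 in⁴.
Hole 1 (subtracted): ⌀0.3, A = 0.0706858 in², x = 1.4 in, Ī = 0.000397608 in⁴.
Hole 2 (subtracted): ⌀0.3, A = 0.0706858 in², x = 2.8 in, Ī = 0.000397608 in⁴.
Hole 3 (subtracted): ⌀0.3, A = 0.0706858 in², x = 4.2 in, Ī = 0.000397608 in⁴.
By symmetry the centroid is at mid-width, x̄ = 2.8 in.
Transfer each piece to the centroidal y-axis using Ī + A·d² with d = x − 2.8:
  plate: d = 0 in → contributes +32.1963 in⁴
  hole 1: d = -1.4 in → contributes −0.138942 in⁴
  hole 2: d = 0 in → contributes −0.000397608 in⁴
  hole 3: d = 1.4 in → contributes −0.138942 in⁴
Total I = 31.918 in⁴.

I_y ≈ 31.92 in⁴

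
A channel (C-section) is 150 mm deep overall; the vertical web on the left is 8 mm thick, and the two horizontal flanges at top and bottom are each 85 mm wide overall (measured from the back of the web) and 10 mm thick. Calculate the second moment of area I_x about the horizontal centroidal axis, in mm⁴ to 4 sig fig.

I_x ≈ 9.809 × 10⁶ mm⁴

Break the section into simple shapes (no overlaps), measuring from the bottom-left corner of the bounding box.
Web: 8 × 150, A = 1 200 mm², y = 75 mm, Ī = 2 250 000 mm⁴.
Top flange (beyond web): 77 × 10, A = 770 mm², y = 145 mm, Ī = 6416.67 mm⁴.
Bottom flange (beyond web): 77 × 10, A = 770 mm², y = 5 mm, Ī = 6416.67 mm⁴.
By symmetry the centroid is at mid-height, ȳ = 75 mm.
Transfer each piece to the horizontal centroidal axis using Ī + A·d² with d = y − 75:
  web: d = 0 mm → contributes +2 250 000 mm⁴
  top flange (beyond web): d = 70 mm → contributes +3 779 417 mm⁴
  bottom flange (beyond web): d = -70 mm → contributes +3 779 417 mm⁴
Total I = 9 808 833 mm⁴.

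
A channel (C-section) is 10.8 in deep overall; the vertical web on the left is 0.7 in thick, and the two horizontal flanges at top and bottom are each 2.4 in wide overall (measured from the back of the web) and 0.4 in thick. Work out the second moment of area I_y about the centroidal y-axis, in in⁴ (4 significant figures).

I_y ≈ 2.296 in⁴

Decompose the section into non-overlapping parts with the origin at the bottom-left of its bounding rectangle.
Web: 0.7 × 10.8, A = 7.56 in², x = 0.35 in, Ī = 0.3087 in⁴.
Top flange (beyond web): 1.7 × 0.4, A = 0.68 in², x = 1.55 in, Ī = 0.163767 in⁴.
Bottom flange (beyond web): 1.7 × 0.4, A = 0.68 in², x = 1.55 in, Ī = 0.163767 in⁴.
Centroid: x̄ = ΣA·x / ΣA = 0.53296 in.
Transfer each piece to the centroidal y-axis using Ī + A·d² with d = x − 0.53296:
  web: d = -0.18296 in → contributes +0.561765 in⁴
  top flange (beyond web): d = 1.01704 in → contributes +0.867139 in⁴
  bottom flange (beyond web): d = 1.01704 in → contributes +0.867139 in⁴
Total I = 2.29604 in⁴.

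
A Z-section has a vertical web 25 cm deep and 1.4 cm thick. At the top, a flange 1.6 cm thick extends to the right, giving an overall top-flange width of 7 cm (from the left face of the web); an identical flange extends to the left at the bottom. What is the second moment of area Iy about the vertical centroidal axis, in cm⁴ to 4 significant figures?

Iy ≈ 272.1 cm⁴

Break the section into simple shapes (no overlaps), measuring from the bottom-left corner of the bounding box.
Web: 1.4 × 25, A = 35 cm², x = 6.3 cm, Ī = 5.71667 cm⁴.
Top flange (beyond web): 5.6 × 1.6, A = 8.96 cm², x = 9.8 cm, Ī = 23.4155 cm⁴.
Bottom flange (beyond web): 5.6 × 1.6, A = 8.96 cm², x = 2.8 cm, Ī = 23.4155 cm⁴.
Centroid: x̄ = ΣA·x / ΣA = 6.3 cm.
Transfer each piece to the vertical centroidal axis using Ī + A·d² with d = x − 6.3:
  web: d = 0 cm → contributes +5.71667 cm⁴
  top flange (beyond web): d = 3.5 cm → contributes +133.175 cm⁴
  bottom flange (beyond web): d = -3.5 cm → contributes +133.175 cm⁴
Total I = 272.068 cm⁴.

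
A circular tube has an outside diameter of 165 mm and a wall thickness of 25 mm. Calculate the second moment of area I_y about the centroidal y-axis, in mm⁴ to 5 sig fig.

I_y ≈ 2.7798 × 10⁷ mm⁴

Break the section into simple shapes (no overlaps), measuring from the bottom-left corner of the bounding box.
Outer circle: ⌀165, A = 21382.46 mm², x = 82.5 mm, Ī = 36 383 601 mm⁴.
Bore (subtracted): ⌀115, A = 10386.89 mm², x = 82.5 mm, Ī = 8 585 414 mm⁴.
By symmetry the centroid is at mid-width, x̄ = 82.5 mm.
All pieces are centred on the centroidal y-axis, so I = ΣĪ (holes subtracted) = 27 798 186 mm⁴.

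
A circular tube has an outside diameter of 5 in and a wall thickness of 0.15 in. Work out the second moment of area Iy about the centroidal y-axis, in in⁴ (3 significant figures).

Split into non-overlapping primitives; take the origin at the lower-left of the bounding box.
Outer circle: ⌀5, A = 19.635 in², x = 2.5 in, Ī = 30.68 in⁴.
Bore (subtracted): ⌀4.7, A = 17.349 in², x = 2.5 in, Ī = 23.953 in⁴.
By symmetry the centroid is at mid-width, x̄ = 2.5 in.
All pieces are centred on the centroidal y-axis, so I = ΣĪ (holes subtracted) = 6.7265 in⁴.

Iy ≈ 6.73 in⁴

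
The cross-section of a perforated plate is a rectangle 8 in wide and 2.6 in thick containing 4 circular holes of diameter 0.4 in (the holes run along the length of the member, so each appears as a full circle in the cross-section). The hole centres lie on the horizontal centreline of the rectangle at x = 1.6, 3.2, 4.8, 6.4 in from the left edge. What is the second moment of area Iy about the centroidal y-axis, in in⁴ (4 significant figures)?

Decompose the section into non-overlapping parts with the origin at the bottom-left of its bounding rectangle.
Plate: 8 × 2.6, A = 20.8 in², x = 4 in, Ī = 110.933 in⁴.
Hole 1 (subtracted): ⌀0.4, A = 0.125664 in², x = 1.6 in, Ī = 0.00125664 in⁴.
Hole 2 (subtracted): ⌀0.4, A = 0.125664 in², x = 3.2 in, Ī = 0.00125664 in⁴.
Hole 3 (subtracted): ⌀0.4, A = 0.125664 in², x = 4.8 in, Ī = 0.00125664 in⁴.
Hole 4 (subtracted): ⌀0.4, A = 0.125664 in², x = 6.4 in, Ī = 0.00125664 in⁴.
By symmetry the centroid is at mid-width, x̄ = 4 in.
Transfer each piece to the centroidal y-axis using Ī + A·d² with d = x − 4:
  plate: d = 0 in → contributes +110.933 in⁴
  hole 1: d = -2.4 in → contributes −0.72508 in⁴
  hole 2: d = -0.8 in → contributes −0.0816814 in⁴
  hole 3: d = 0.8 in → contributes −0.0816814 in⁴
  hole 4: d = 2.4 in → contributes −0.72508 in⁴
Total I = 109.32 in⁴.

Iy ≈ 109.3 in⁴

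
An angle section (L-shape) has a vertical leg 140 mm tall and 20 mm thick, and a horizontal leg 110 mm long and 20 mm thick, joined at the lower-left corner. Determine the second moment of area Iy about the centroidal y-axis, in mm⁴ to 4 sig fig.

Iy ≈ 4.623 × 10⁶ mm⁴

Split into non-overlapping primitives; take the origin at the lower-left of the bounding box.
Vertical leg: 20 × 140, A = 2 800 mm², x = 10 mm, Ī = 93333.3 mm⁴.
Horizontal leg (remainder): 90 × 20, A = 1 800 mm², x = 65 mm, Ī = 1 215 000 mm⁴.
Centroid: x̄ = ΣA·x / ΣA = 31.5217 mm.
Transfer each piece to the centroidal y-axis using Ī + A·d² with d = x − 31.5217:
  vertical leg: d = -21.5217 mm → contributes +1 390 252 mm⁴
  horizontal leg (remainder): d = 33.4783 mm → contributes +3 232 429 mm⁴
Total I = 4 622 681 mm⁴.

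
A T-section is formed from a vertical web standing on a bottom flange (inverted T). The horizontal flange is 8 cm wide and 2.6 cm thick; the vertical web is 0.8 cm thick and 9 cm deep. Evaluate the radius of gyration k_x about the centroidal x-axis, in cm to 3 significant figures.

k_x ≈ 2.93 cm

Treat the section as a set of non-overlapping primitives; coordinates are from the bounding-box lower-left.
Flange: 8 × 2.6, A = 20.8 cm², y = 1.3 cm, Ī = 11.717 cm⁴.
Web: 0.8 × 9, A = 7.2 cm², y = 7.1 cm, Ī = 48.6 cm⁴.
Centroid: ȳ = ΣA·y / ΣA = 2.7914 cm.
Transfer each piece to the centroidal x-axis using Ī + A·d² with d = y − 2.7914:
  flange: d = -1.4914 cm → contributes +57.984 cm⁴
  web: d = 4.3086 cm → contributes +182.26 cm⁴
Total I = 240.24 cm⁴.
Radius of gyration: k = √(I/A) = √(240.24 / 28) = 2.9292 cm.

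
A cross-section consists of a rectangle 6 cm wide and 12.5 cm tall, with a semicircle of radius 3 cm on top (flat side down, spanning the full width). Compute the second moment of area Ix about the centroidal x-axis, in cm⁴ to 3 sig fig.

Break the section into simple shapes (no overlaps), measuring from the bottom-left corner of the bounding box.
Rectangular body: 6 × 12.5, A = 75 cm², y = 6.25 cm, Ī = 976.56 cm⁴.
Semicircular cap: semicircle r = 3, A = 14.137 cm², y = 13.773 cm, Ī = 8.8903 cm⁴.
Centroid: ȳ = ΣA·y / ΣA = 7.4432 cm.
Transfer each piece to the centroidal x-axis using Ī + A·d² with d = y − 7.4432:
  rectangular body: d = -1.1932 cm → contributes +1083.3 cm⁴
  semicircular cap: d = 6.3301 cm → contributes +575.36 cm⁴
Total I = 1658.7 cm⁴.

Ix ≈ 1660 cm⁴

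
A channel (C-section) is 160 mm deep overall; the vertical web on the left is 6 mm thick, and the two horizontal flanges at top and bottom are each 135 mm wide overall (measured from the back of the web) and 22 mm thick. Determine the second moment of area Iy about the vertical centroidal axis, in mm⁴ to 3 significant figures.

Break the section into simple shapes (no overlaps), measuring from the bottom-left corner of the bounding box.
Web: 6 × 160, A = 960 mm², x = 3 mm, Ī = 2 880 mm⁴.
Top flange (beyond web): 129 × 22, A = 2 838 mm², x = 70.5 mm, Ī = 3 935 597 mm⁴.
Bottom flange (beyond web): 129 × 22, A = 2 838 mm², x = 70.5 mm, Ī = 3 935 597 mm⁴.
Centroid: x̄ = ΣA·x / ΣA = 60.735 mm.
Transfer each piece to the vertical centroidal axis using Ī + A·d² with d = x − 60.735:
  web: d = -57.735 mm → contributes +3 202 886 mm⁴
  top flange (beyond web): d = 9.7649 mm → contributes +4 206 210 mm⁴
  bottom flange (beyond web): d = 9.7649 mm → contributes +4 206 210 mm⁴
Total I = 11 615 306 mm⁴.

Iy ≈ 1.16 × 10⁷ mm⁴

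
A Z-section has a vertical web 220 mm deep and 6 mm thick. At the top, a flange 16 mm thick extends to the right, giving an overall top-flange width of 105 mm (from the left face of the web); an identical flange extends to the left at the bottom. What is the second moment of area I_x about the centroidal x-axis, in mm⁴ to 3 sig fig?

Break the section into simple shapes (no overlaps), measuring from the bottom-left corner of the bounding box.
Web: 6 × 220, A = 1 320 mm², y = 110 mm, Ī = 5 324 000 mm⁴.
Top flange (beyond web): 99 × 16, A = 1 584 mm², y = 212 mm, Ī = 33 792 mm⁴.
Bottom flange (beyond web): 99 × 16, A = 1 584 mm², y = 8 mm, Ī = 33 792 mm⁴.
Centroid: ȳ = ΣA·y / ΣA = 110 mm.
Transfer each piece to the centroidal x-axis using Ī + A·d² with d = y − 110:
  web: d = 0 mm → contributes +5 324 000 mm⁴
  top flange (beyond web): d = 102 mm → contributes +16 513 728 mm⁴
  bottom flange (beyond web): d = -102 mm → contributes +16 513 728 mm⁴
Total I = 38 351 456 mm⁴.

I_x ≈ 3.84 × 10⁷ mm⁴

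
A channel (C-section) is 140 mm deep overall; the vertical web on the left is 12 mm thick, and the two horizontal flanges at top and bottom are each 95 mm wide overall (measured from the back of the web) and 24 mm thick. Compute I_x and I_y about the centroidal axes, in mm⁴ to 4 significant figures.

I_x ≈ 1.634 × 10⁷ mm⁴, I_y ≈ 4.974 × 10⁶ mm⁴

Split into non-overlapping primitives; take the origin at the lower-left of the bounding box.
Web: 12 × 140, A = 1 680 mm², y = 70 mm, Ī = 2 744 000 mm⁴.
Top flange (beyond web): 83 × 24, A = 1 992 mm², y = 128 mm, Ī = 95 616 mm⁴.
Bottom flange (beyond web): 83 × 24, A = 1 992 mm², y = 12 mm, Ī = 95 616 mm⁴.
By symmetry the centroid is at mid-height, ȳ = 70 mm.
Transfer each piece to the centroidal x-axis using Ī + A·d² with d = y − 70:
  web: d = 0 mm → contributes +2 744 000 mm⁴
  top flange (beyond web): d = 58 mm → contributes +6 796 704 mm⁴
  bottom flange (beyond web): d = -58 mm → contributes +6 796 704 mm⁴
Total I = 16 337 408 mm⁴.
For the y-axis: x̄ = 39.411 mm.
Repeating about the centroidal y-axis gives I_y = 4 973 507 mm⁴.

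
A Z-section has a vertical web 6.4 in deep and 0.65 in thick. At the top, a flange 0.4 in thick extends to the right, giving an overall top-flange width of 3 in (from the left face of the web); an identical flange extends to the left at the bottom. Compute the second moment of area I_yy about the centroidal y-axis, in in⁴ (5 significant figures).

I_yy ≈ 5.2417 in⁴

Break the section into simple shapes (no overlaps), measuring from the bottom-left corner of the bounding box.
Web: 0.65 × 6.4, A = 4.16 in², x = 2.675 in, Ī = 0.1464667 in⁴.
Top flange (beyond web): 2.35 × 0.4, A = 0.94 in², x = 4.175 in, Ī = 0.4325958 in⁴.
Bottom flange (beyond web): 2.35 × 0.4, A = 0.94 in², x = 1.175 in, Ī = 0.4325958 in⁴.
Centroid: x̄ = ΣA·x / ΣA = 2.675 in.
Transfer each piece to the centroidal y-axis using Ī + A·d² with d = x − 2.675:
  web: d = 0 in → contributes +0.1464667 in⁴
  top flange (beyond web): d = 1.5 in → contributes +2.547596 in⁴
  bottom flange (beyond web): d = -1.5 in → contributes +2.547596 in⁴
Total I = 5.241658 in⁴.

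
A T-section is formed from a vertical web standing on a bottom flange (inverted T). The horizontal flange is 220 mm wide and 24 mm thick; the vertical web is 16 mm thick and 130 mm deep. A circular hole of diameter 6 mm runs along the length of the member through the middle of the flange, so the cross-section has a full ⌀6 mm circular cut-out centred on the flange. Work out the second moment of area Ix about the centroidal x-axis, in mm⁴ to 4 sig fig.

Split into non-overlapping primitives; take the origin at the lower-left of the bounding box.
Flange: 220 × 24, A = 5 280 mm², y = 12 mm, Ī = 253 440 mm⁴.
Web: 16 × 130, A = 2 080 mm², y = 89 mm, Ī = 2 929 333 mm⁴.
Hole (subtracted): ⌀6, A = 28.2743 mm², y = 12 mm, Ī = 63.6173 mm⁴.
Centroid: ȳ = ΣA·y / ΣA = 33.8448 mm.
Transfer each piece to the centroidal x-axis using Ī + A·d² with d = y − 33.8448:
  flange: d = -21.8448 mm → contributes +2 773 029 mm⁴
  web: d = 55.1552 mm → contributes +9 256 896 mm⁴
  hole: d = -21.8448 mm → contributes −13 556 mm⁴
Total I = 12 016 368 mm⁴.

Ix ≈ 1.202 × 10⁷ mm⁴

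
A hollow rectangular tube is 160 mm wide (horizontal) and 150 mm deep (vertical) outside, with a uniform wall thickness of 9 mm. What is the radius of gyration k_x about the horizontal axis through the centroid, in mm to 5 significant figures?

k_x ≈ 58.168 mm

Break the section into simple shapes (no overlaps), measuring from the bottom-left corner of the bounding box.
Outer rectangle: 160 × 150, A = 24 000 mm², y = 75 mm, Ī = 45 000 000 mm⁴.
Inner void (subtracted): 142 × 132, A = 18 744 mm², y = 75 mm, Ī = 27 216 288 mm⁴.
By symmetry the centroid is at mid-height, ȳ = 75 mm.
All pieces are centred on the horizontal axis through the centroid, so I = ΣĪ (holes subtracted) = 17 783 712 mm⁴.
Radius of gyration: k = √(I/A) = √(17 783 712 / 5 256) = 58.16792 mm.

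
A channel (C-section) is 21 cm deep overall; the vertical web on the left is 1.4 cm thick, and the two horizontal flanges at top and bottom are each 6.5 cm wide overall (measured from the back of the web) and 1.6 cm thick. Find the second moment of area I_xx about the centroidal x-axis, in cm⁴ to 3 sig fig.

Break the section into simple shapes (no overlaps), measuring from the bottom-left corner of the bounding box.
Web: 1.4 × 21, A = 29.4 cm², y = 10.5 cm, Ī = 1080.5 cm⁴.
Top flange (beyond web): 5.1 × 1.6, A = 8.16 cm², y = 20.2 cm, Ī = 1.7408 cm⁴.
Bottom flange (beyond web): 5.1 × 1.6, A = 8.16 cm², y = 0.8 cm, Ī = 1.7408 cm⁴.
By symmetry the centroid is at mid-height, ȳ = 10.5 cm.
Transfer each piece to the centroidal x-axis using Ī + A·d² with d = y − 10.5:
  web: d = 0 cm → contributes +1080.5 cm⁴
  top flange (beyond web): d = 9.7 cm → contributes +769.52 cm⁴
  bottom flange (beyond web): d = -9.7 cm → contributes +769.52 cm⁴
Total I = 2619.5 cm⁴.

I_xx ≈ 2620 cm⁴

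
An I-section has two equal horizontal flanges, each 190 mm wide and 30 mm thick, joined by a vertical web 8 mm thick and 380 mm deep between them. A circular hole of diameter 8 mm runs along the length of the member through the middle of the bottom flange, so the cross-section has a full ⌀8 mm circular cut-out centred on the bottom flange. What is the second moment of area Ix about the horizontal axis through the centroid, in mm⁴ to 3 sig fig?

Ix ≈ 5.14 × 10⁸ mm⁴

Decompose the section into non-overlapping parts with the origin at the bottom-left of its bounding rectangle.
Bottom flange: 190 × 30, A = 5 700 mm², y = 15 mm, Ī = 427 500 mm⁴.
Web: 8 × 380, A = 3 040 mm², y = 220 mm, Ī = 36 581 333 mm⁴.
Top flange: 190 × 30, A = 5 700 mm², y = 425 mm, Ī = 427 500 mm⁴.
Hole (subtracted): ⌀8, A = 50.265 mm², y = 15 mm, Ī = 201.06 mm⁴.
Centroid: ȳ = ΣA·y / ΣA = 220.72 mm.
Transfer each piece to the horizontal axis through the centroid using Ī + A·d² with d = y − 220.72:
  bottom flange: d = -205.72 mm → contributes +241 646 438 mm⁴
  web: d = -0.7161 mm → contributes +36 582 892 mm⁴
  top flange: d = 204.28 mm → contributes +238 299 408 mm⁴
  hole: d = -205.72 mm → contributes −2 127 392 mm⁴
Total I = 514 401 346 mm⁴.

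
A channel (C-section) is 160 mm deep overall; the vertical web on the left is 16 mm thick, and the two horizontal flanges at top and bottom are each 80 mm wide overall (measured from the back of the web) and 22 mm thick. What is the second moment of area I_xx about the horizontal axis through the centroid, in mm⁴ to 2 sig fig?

Decompose the section into non-overlapping parts with the origin at the bottom-left of its bounding rectangle.
Web: 16 × 160, A = 2 560 mm², y = 80 mm, Ī = 5 461 333 mm⁴.
Top flange (beyond web): 64 × 22, A = 1 408 mm², y = 149 mm, Ī = 56 789 mm⁴.
Bottom flange (beyond web): 64 × 22, A = 1 408 mm², y = 11 mm, Ī = 56 789 mm⁴.
By symmetry the centroid is at mid-height, ȳ = 80 mm.
Transfer each piece to the horizontal axis through the centroid using Ī + A·d² with d = y − 80:
  web: d = 0 mm → contributes +5 461 333 mm⁴
  top flange (beyond web): d = 69 mm → contributes +6 760 277 mm⁴
  bottom flange (beyond web): d = -69 mm → contributes +6 760 277 mm⁴
Total I = 18 981 888 mm⁴.

I_xx ≈ 1.9 × 10⁷ mm⁴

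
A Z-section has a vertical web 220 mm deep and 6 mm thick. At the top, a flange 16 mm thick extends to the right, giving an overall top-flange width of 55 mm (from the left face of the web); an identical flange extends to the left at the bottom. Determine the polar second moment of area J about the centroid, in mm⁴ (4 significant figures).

Treat the section as a set of non-overlapping primitives; coordinates are from the bounding-box lower-left.
Web: 6 × 220, A = 1 320 mm², y = 110 mm, Ī = 5 324 000 mm⁴.
Top flange (beyond web): 49 × 16, A = 784 mm², y = 212 mm, Ī = 16725.3 mm⁴.
Bottom flange (beyond web): 49 × 16, A = 784 mm², y = 8 mm, Ī = 16725.3 mm⁴.
Centroid: ȳ = ΣA·y / ΣA = 110 mm.
Transfer each piece to the centroidal x-axis using Ī + A·d² with d = y − 110:
  web: d = 0 mm → contributes +5 324 000 mm⁴
  top flange (beyond web): d = 102 mm → contributes +8 173 461 mm⁴
  bottom flange (beyond web): d = -102 mm → contributes +8 173 461 mm⁴
Total I = 21 670 923 mm⁴.
For the y-axis: x̄ = 52 mm.
Repeating about the centroidal y-axis gives I_y = 1 503 491 mm⁴.
Polar second moment: J = I_x + I_y = 23 174 413 mm⁴.

J ≈ 2.317 × 10⁷ mm⁴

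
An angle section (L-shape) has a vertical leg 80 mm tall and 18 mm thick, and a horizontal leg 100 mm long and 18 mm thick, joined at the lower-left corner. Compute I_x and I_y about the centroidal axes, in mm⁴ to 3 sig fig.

Split into non-overlapping primitives; take the origin at the lower-left of the bounding box.
Vertical leg: 18 × 80, A = 1 440 mm², y = 40 mm, Ī = 768 000 mm⁴.
Horizontal leg (remainder): 82 × 18, A = 1 476 mm², y = 9 mm, Ī = 39 852 mm⁴.
Centroid: ȳ = ΣA·y / ΣA = 24.309 mm.
Transfer each piece to the centroidal x-axis using Ī + A·d² with d = y − 24.309:
  vertical leg: d = 15.691 mm → contributes +1 122 555 mm⁴
  horizontal leg (remainder): d = -15.309 mm → contributes +385 759 mm⁴
Total I = 1 508 314 mm⁴.
For the y-axis: x̄ = 34.309 mm.
Repeating about the centroidal y-axis gives I_y = 2 688 154 mm⁴.

I_x ≈ 1.51 × 10⁶ mm⁴, I_y ≈ 2.69 × 10⁶ mm⁴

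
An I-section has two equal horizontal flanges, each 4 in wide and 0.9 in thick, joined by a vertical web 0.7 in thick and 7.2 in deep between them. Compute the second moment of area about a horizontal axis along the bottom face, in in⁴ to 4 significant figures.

Decompose the section into non-overlapping parts with the origin at the bottom-left of its bounding rectangle.
Bottom flange: 4 × 0.9, A = 3.6 in², y = 0.45 in, Ī = 0.243 in⁴.
Web: 0.7 × 7.2, A = 5.04 in², y = 4.5 in, Ī = 21.7728 in⁴.
Top flange: 4 × 0.9, A = 3.6 in², y = 8.55 in, Ī = 0.243 in⁴.
Transfer each piece to a horizontal axis along the bottom face using Ī + A·d² with d = y − 0:
  bottom flange: d = 0.45 in → contributes +0.972 in⁴
  web: d = 4.5 in → contributes +123.833 in⁴
  top flange: d = 8.55 in → contributes +263.412 in⁴
Total I = 388.217 in⁴.

I_base ≈ 388.2 in⁴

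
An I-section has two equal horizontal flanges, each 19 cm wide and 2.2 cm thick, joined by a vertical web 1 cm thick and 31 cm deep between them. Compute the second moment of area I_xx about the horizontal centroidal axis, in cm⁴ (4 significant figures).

I_xx ≈ 2.555 × 10⁴ cm⁴

Treat the section as a set of non-overlapping primitives; coordinates are from the bounding-box lower-left.
Bottom flange: 19 × 2.2, A = 41.8 cm², y = 1.1 cm, Ī = 16.8593 cm⁴.
Web: 1 × 31, A = 31 cm², y = 17.7 cm, Ī = 2482.58 cm⁴.
Top flange: 19 × 2.2, A = 41.8 cm², y = 34.3 cm, Ī = 16.8593 cm⁴.
By symmetry the centroid is at mid-height, ȳ = 17.7 cm.
Transfer each piece to the horizontal centroidal axis using Ī + A·d² with d = y − 17.7:
  bottom flange: d = -16.6 cm → contributes +11535.3 cm⁴
  web: d = 0 cm → contributes +2482.58 cm⁴
  top flange: d = 16.6 cm → contributes +11535.3 cm⁴
Total I = 25553.1 cm⁴.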